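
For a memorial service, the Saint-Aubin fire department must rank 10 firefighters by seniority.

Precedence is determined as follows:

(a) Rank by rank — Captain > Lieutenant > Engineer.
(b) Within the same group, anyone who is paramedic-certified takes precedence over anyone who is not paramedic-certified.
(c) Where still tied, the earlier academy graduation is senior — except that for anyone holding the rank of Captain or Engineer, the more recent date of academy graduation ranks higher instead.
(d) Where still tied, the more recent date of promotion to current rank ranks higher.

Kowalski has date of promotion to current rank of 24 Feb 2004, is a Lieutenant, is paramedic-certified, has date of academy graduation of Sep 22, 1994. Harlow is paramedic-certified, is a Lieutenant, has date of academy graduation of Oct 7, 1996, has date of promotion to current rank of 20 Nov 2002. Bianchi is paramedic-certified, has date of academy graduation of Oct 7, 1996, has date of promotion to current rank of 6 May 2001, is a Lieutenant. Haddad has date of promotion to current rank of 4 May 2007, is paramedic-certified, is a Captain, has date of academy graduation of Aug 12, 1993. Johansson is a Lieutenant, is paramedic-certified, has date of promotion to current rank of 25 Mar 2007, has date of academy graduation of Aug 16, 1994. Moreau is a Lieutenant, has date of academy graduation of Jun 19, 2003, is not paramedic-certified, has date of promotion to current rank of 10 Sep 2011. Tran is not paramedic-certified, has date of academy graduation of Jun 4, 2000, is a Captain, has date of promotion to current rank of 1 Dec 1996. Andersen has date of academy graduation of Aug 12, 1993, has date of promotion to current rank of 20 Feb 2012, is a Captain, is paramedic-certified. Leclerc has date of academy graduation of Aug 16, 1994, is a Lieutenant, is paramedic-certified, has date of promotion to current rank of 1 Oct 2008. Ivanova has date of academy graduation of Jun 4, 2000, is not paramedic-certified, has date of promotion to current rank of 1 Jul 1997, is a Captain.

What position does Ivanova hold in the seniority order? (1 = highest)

By rank: Andersen, Haddad, Ivanova and Tran (Captain); then Leclerc, Johansson, Kowalski, Harlow, Bianchi and Moreau (Lieutenant).
Among Andersen, Haddad, Ivanova and Tran, paramedic-certified before not paramedic-certified: Andersen and Haddad (paramedic-certified) before Ivanova and Tran (not paramedic-certified).
Andersen and Haddad both have date of academy graduation Aug 12, 1993, so the next rule applies.
Among Andersen and Haddad, by date of promotion to current rank (later first): Andersen (20 Feb 2012) before Haddad (4 May 2007).
Ivanova and Tran both have date of academy graduation Jun 4, 2000, so the next rule applies.
Among Ivanova and Tran, by date of promotion to current rank (later first): Ivanova (1 Jul 1997) before Tran (1 Dec 1996).
Among Leclerc, Johansson, Kowalski, Harlow, Bianchi and Moreau, paramedic-certified before not paramedic-certified: Leclerc, Johansson, Kowalski, Harlow and Bianchi (paramedic-certified) before Moreau (not paramedic-certified).
Among Leclerc, Johansson, Kowalski, Harlow and Bianchi, by date of academy graduation (earlier first): Leclerc and Johansson (Aug 16, 1994) before Kowalski (Sep 22, 1994) before Harlow and Bianchi (Oct 7, 1996).
Among Leclerc and Johansson, by date of promotion to current rank (later first): Leclerc (1 Oct 2008) before Johansson (25 Mar 2007).
Among Harlow and Bianchi, by date of promotion to current rank (later first): Harlow (20 Nov 2002) before Bianchi (6 May 2001).
Order: Andersen, Haddad, Ivanova, Tran, Leclerc, Johansson, Kowalski, Harlow, Bianchi, Moreau. So position 3.

3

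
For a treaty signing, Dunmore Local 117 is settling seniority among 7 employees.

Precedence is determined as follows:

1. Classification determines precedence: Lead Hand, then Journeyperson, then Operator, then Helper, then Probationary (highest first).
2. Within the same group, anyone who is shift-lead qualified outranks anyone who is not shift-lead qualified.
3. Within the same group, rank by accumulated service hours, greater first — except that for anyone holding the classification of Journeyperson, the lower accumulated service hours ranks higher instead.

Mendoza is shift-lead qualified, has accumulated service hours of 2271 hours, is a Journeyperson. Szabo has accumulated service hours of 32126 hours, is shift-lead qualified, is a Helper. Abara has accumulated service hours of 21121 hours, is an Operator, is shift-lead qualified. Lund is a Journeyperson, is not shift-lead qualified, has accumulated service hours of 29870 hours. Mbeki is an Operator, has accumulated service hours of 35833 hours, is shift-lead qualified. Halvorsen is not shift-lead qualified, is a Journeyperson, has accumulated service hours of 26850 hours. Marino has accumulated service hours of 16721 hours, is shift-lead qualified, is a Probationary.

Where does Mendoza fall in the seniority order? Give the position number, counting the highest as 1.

1

By classification: Mendoza, Halvorsen and Lund (Journeyperson); then Mbeki and Abara (Operator); then Szabo (Helper); then Marino (Probationary).
Among Mendoza, Halvorsen and Lund, shift-lead qualified before not shift-lead qualified: Mendoza (shift-lead qualified) before Halvorsen and Lund (not shift-lead qualified).
Among Halvorsen and Lund, by accumulated service hours (lower first) (reversed rule for this group): Halvorsen (26850 hours) before Lund (29870 hours).
Mbeki and Abara are each shift-lead qualified, so the next rule applies.
Among Mbeki and Abara, by accumulated service hours (higher first): Mbeki (35833 hours) before Abara (21121 hours).
Order: Mendoza, Halvorsen, Lund, Mbeki, Abara, Szabo, Marino. So position 1.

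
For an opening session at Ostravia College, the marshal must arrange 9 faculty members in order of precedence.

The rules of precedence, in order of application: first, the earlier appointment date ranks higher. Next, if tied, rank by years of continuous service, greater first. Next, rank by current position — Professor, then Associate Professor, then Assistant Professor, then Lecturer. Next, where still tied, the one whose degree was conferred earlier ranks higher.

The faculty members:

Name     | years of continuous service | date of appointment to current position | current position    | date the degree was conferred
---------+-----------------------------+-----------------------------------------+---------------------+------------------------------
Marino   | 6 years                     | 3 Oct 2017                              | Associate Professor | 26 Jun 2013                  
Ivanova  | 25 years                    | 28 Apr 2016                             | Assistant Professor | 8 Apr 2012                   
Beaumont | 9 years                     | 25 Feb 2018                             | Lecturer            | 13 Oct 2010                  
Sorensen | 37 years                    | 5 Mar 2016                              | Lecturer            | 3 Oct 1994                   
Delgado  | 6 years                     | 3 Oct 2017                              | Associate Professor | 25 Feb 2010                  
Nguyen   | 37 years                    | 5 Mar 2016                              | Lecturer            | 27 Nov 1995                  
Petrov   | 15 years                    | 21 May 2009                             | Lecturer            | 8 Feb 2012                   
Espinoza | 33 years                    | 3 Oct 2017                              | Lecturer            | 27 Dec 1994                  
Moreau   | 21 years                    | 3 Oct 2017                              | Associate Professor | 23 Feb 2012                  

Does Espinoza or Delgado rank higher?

Espinoza

By date of appointment to current position (earlier first): Petrov (21 May 2009); then Sorensen and Nguyen (both 5 Mar 2016); then Ivanova (28 Apr 2016); then Espinoza, Moreau, Delgado and Marino (each 3 Oct 2017); then Beaumont (25 Feb 2018).
Sorensen and Nguyen both have years of continuous service 37 years, so the next rule applies.
Sorensen and Nguyen are each Lecturer, so the next rule applies.
Among Sorensen and Nguyen, by date the degree was conferred (earlier first): Sorensen (3 Oct 1994) before Nguyen (27 Nov 1995).
Among Espinoza, Moreau, Delgado and Marino, by years of continuous service (higher first): Espinoza (33 years) before Moreau (21 years) before Delgado and Marino (6 years).
Delgado and Marino are each Associate Professor, so the next rule applies.
Among Delgado and Marino, by date the degree was conferred (earlier first): Delgado (25 Feb 2010) before Marino (26 Jun 2013).
So Espinoza takes precedence.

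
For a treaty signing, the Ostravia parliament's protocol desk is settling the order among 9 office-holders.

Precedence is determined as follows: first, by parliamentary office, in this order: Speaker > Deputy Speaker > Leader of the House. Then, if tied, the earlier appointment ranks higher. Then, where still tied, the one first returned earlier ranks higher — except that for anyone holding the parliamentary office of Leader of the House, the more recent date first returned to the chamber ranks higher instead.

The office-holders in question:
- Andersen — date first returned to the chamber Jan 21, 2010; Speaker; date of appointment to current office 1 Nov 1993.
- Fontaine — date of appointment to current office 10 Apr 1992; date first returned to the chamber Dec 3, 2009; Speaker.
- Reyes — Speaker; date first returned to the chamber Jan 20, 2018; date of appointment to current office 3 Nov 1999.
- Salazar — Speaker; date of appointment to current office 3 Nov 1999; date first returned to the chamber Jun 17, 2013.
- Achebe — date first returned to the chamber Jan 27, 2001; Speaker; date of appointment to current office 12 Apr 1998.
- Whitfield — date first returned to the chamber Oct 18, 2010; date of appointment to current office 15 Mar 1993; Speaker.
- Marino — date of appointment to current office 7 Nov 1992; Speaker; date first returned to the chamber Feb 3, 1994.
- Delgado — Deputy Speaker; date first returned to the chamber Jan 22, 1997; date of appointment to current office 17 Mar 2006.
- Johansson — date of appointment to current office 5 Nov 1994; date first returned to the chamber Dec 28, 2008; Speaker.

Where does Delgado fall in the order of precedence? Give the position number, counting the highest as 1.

9

By parliamentary office: Fontaine, Marino, Whitfield, Andersen, Johansson, Achebe, Salazar and Reyes (Speaker); then Delgado (Deputy Speaker).
Among Fontaine, Marino, Whitfield, Andersen, Johansson, Achebe, Salazar and Reyes, by date of appointment to current office (earlier first): Fontaine (10 Apr 1992) before Marino (7 Nov 1992) before Whitfield (15 Mar 1993) before Andersen (1 Nov 1993) before Johansson (5 Nov 1994) before Achebe (12 Apr 1998) before Salazar and Reyes (3 Nov 1999).
Among Salazar and Reyes, by date first returned to the chamber (earlier first): Salazar (Jun 17, 2013) before Reyes (Jan 20, 2018).
Order: Fontaine, Marino, Whitfield, Andersen, Johansson, Achebe, Salazar, Reyes, Delgado. So position 9.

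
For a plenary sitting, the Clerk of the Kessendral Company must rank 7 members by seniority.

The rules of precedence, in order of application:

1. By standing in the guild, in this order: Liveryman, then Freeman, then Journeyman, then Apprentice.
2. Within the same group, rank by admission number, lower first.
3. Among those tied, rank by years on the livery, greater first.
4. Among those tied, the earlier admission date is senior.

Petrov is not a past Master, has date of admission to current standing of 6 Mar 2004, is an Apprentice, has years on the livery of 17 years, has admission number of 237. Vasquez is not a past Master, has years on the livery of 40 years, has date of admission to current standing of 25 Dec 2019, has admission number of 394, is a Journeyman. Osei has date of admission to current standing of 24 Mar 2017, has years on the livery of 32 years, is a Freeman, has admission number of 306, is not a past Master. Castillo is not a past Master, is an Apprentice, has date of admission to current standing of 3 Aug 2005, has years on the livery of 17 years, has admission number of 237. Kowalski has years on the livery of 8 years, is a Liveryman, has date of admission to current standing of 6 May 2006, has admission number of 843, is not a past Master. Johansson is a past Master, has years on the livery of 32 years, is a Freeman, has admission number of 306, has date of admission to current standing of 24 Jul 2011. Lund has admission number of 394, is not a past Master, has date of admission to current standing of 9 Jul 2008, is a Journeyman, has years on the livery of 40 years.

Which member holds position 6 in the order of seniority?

Petrov

By standing in the guild: Kowalski (Liveryman); then Johansson and Osei (Freeman); then Lund and Vasquez (Journeyman); then Petrov and Castillo (Apprentice).
Johansson and Osei both have admission number 306, so the next rule applies.
Johansson and Osei both have years on the livery 32 years, so the next rule applies.
Among Johansson and Osei, by date of admission to current standing (earlier first): Johansson (24 Jul 2011) before Osei (24 Mar 2017).
Lund and Vasquez both have admission number 394, so the next rule applies.
Lund and Vasquez both have years on the livery 40 years, so the next rule applies.
Among Lund and Vasquez, by date of admission to current standing (earlier first): Lund (9 Jul 2008) before Vasquez (25 Dec 2019).
Petrov and Castillo both have admission number 237, so the next rule applies.
Petrov and Castillo both have years on the livery 17 years, so the next rule applies.
Among Petrov and Castillo, by date of admission to current standing (earlier first): Petrov (6 Mar 2004) before Castillo (3 Aug 2005).
Order: Kowalski, Johansson, Osei, Lund, Vasquez, Petrov, Castillo.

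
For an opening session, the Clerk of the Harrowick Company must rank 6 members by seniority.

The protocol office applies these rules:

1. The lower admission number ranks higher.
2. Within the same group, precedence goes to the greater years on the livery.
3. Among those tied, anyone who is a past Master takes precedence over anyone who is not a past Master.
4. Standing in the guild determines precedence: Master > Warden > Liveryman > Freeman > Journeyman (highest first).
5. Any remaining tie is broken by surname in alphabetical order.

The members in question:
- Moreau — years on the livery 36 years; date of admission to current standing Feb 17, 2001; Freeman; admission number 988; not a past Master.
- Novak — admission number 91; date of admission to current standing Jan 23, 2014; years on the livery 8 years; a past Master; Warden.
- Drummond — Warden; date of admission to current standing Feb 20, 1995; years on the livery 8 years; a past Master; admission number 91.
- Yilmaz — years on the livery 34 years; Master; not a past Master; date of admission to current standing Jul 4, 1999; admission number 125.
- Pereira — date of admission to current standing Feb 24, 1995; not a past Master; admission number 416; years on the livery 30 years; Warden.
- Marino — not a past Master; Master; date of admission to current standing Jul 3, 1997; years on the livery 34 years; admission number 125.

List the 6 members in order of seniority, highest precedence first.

Drummond, Novak, Marino, Yilmaz, Pereira, Moreau

By admission number (lower first): Drummond and Novak (both 91); then Marino and Yilmaz (both 125); then Pereira (416); then Moreau (988).
Drummond and Novak both have years on the livery 8 years, so the next rule applies.
Drummond and Novak are each a past Master, so the next rule applies.
Drummond and Novak are each Warden, so the next rule applies.
Among Drummond and Novak, alphabetically by surname: Drummond before Novak.
Marino and Yilmaz both have years on the livery 34 years, so the next rule applies.
Marino and Yilmaz are each not a past Master, so the next rule applies.
Marino and Yilmaz are each Master, so the next rule applies.
Among Marino and Yilmaz, alphabetically by surname: Marino before Yilmaz.
Full order: Drummond, Novak, Marino, Yilmaz, Pereira, Moreau.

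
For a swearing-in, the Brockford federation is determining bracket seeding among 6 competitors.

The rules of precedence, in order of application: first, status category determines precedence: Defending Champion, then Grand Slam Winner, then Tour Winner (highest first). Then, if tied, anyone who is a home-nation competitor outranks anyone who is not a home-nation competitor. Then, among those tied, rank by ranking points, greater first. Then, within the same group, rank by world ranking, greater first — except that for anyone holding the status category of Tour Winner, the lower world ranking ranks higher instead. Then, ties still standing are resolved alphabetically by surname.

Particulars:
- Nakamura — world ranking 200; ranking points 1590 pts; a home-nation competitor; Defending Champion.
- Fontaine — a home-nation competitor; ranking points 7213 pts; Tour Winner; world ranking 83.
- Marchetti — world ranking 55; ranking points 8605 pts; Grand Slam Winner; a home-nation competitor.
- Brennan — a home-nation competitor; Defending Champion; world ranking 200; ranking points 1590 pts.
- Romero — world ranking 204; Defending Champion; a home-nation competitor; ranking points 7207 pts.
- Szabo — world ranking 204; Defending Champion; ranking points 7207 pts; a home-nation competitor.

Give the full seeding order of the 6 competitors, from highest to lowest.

Romero, Szabo, Brennan, Nakamura, Marchetti, Fontaine

By status category: Romero, Szabo, Brennan and Nakamura (Defending Champion); then Marchetti (Grand Slam Winner); then Fontaine (Tour Winner).
Romero, Szabo, Brennan and Nakamura are each a home-nation competitor, so the next rule applies.
Among Romero, Szabo, Brennan and Nakamura, by ranking points (higher first): Romero and Szabo (7207 pts) before Brennan and Nakamura (1590 pts).
Romero and Szabo both have world ranking 204, so the next rule applies.
Among Romero and Szabo, alphabetically by surname: Romero before Szabo.
Brennan and Nakamura both have world ranking 200, so the next rule applies.
Among Brennan and Nakamura, alphabetically by surname: Brennan before Nakamura.
Full order: Romero, Szabo, Brennan, Nakamura, Marchetti, Fontaine.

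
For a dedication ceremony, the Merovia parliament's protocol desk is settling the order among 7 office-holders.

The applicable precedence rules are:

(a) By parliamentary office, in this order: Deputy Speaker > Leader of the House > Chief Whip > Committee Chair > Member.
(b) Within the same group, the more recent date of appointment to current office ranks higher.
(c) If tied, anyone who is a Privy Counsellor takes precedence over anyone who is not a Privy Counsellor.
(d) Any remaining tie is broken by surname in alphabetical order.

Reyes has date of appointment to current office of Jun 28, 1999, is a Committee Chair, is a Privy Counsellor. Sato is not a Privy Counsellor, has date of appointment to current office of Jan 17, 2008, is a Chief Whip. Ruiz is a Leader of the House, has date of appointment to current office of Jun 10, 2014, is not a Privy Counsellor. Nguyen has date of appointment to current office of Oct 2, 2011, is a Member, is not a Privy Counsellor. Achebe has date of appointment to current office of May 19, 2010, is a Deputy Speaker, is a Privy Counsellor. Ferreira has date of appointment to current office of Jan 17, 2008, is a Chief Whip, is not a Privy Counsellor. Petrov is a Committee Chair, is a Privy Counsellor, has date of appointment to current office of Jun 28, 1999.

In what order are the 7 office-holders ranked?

Achebe, Ruiz, Ferreira, Sato, Petrov, Reyes, Nguyen

By parliamentary office: Achebe (Deputy Speaker); then Ruiz (Leader of the House); then Ferreira and Sato (Chief Whip); then Petrov and Reyes (Committee Chair); then Nguyen (Member).
Ferreira and Sato both have date of appointment to current office Jan 17, 2008, so the next rule applies.
Ferreira and Sato are each not a Privy Counsellor, so the next rule applies.
Among Ferreira and Sato, alphabetically by surname: Ferreira before Sato.
Petrov and Reyes both have date of appointment to current office Jun 28, 1999, so the next rule applies.
Petrov and Reyes are each a Privy Counsellor, so the next rule applies.
Among Petrov and Reyes, alphabetically by surname: Petrov before Reyes.
Full order: Achebe, Ruiz, Ferreira, Sato, Petrov, Reyes, Nguyen.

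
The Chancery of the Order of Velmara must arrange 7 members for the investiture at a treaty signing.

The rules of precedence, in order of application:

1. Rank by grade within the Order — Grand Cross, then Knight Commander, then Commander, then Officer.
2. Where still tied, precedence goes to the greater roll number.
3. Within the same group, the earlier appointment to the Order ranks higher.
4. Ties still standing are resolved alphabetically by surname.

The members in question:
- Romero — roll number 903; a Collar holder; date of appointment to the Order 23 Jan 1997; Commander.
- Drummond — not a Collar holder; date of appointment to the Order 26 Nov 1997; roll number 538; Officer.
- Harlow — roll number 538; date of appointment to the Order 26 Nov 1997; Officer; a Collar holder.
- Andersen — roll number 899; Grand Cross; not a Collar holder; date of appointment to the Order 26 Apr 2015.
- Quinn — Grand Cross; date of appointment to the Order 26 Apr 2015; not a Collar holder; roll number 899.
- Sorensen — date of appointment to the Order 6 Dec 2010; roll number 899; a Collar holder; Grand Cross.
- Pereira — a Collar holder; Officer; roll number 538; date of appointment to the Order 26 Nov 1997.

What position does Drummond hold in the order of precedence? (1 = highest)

5

By grade within the Order: Sorensen, Andersen and Quinn (Grand Cross); then Romero (Commander); then Drummond, Harlow and Pereira (Officer).
Sorensen, Andersen and Quinn all have roll number 899, so the next rule applies.
Among Sorensen, Andersen and Quinn, by date of appointment to the Order (earlier first): Sorensen (6 Dec 2010) before Andersen and Quinn (26 Apr 2015).
Among Andersen and Quinn, alphabetically by surname: Andersen before Quinn.
Drummond, Harlow and Pereira all have roll number 538, so the next rule applies.
Drummond, Harlow and Pereira all have date of appointment to the Order 26 Nov 1997, so the next rule applies.
Among Drummond, Harlow and Pereira, alphabetically by surname: Drummond before Harlow before Pereira.
Order: Sorensen, Andersen, Quinn, Romero, Drummond, Harlow, Pereira. So position 5.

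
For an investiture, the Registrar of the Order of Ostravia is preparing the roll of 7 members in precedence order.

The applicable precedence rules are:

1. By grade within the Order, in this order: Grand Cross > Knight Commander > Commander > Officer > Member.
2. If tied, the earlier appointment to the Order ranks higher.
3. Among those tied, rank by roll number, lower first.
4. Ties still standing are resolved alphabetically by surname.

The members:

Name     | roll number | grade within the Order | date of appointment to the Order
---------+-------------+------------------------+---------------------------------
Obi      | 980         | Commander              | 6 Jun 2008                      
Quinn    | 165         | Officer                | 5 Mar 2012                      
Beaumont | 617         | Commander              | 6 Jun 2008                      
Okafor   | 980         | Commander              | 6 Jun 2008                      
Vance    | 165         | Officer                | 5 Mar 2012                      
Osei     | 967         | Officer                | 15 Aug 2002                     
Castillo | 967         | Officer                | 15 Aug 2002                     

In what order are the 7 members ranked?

By grade within the Order: Beaumont, Obi and Okafor (Commander); then Castillo, Osei, Quinn and Vance (Officer).
Beaumont, Obi and Okafor all have date of appointment to the Order 6 Jun 2008, so the next rule applies.
Among Beaumont, Obi and Okafor, by roll number (lower first): Beaumont (617) before Obi and Okafor (980).
Among Obi and Okafor, alphabetically by surname: Obi before Okafor.
Among Castillo, Osei, Quinn and Vance, by date of appointment to the Order (earlier first): Castillo and Osei (15 Aug 2002) before Quinn and Vance (5 Mar 2012).
Castillo and Osei both have roll number 967, so the next rule applies.
Among Castillo and Osei, alphabetically by surname: Castillo before Osei.
Quinn and Vance both have roll number 165, so the next rule applies.
Among Quinn and Vance, alphabetically by surname: Quinn before Vance.
Full order: Beaumont, Obi, Okafor, Castillo, Osei, Quinn, Vance.

Beaumont, Obi, Okafor, Castillo, Osei, Quinn, Vance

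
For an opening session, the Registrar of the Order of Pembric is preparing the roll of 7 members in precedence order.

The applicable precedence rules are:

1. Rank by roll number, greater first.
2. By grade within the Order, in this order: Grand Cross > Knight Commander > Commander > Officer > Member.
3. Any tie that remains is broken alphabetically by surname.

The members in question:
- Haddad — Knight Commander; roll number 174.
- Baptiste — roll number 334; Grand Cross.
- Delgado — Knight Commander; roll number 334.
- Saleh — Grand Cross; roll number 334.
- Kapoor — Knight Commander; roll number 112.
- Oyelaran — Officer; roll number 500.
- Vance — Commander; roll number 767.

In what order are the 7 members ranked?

By roll number (higher first): Vance (767); then Oyelaran (500); then Baptiste, Saleh and Delgado (each 334); then Haddad (174); then Kapoor (112).
Among Baptiste, Saleh and Delgado, by grade within the Order: Baptiste and Saleh (Grand Cross) before Delgado (Knight Commander).
Among Baptiste and Saleh, alphabetically by surname: Baptiste before Saleh.
Full order: Vance, Oyelaran, Baptiste, Saleh, Delgado, Haddad, Kapoor.

Vance, Oyelaran, Baptiste, Saleh, Delgado, Haddad, Kapoor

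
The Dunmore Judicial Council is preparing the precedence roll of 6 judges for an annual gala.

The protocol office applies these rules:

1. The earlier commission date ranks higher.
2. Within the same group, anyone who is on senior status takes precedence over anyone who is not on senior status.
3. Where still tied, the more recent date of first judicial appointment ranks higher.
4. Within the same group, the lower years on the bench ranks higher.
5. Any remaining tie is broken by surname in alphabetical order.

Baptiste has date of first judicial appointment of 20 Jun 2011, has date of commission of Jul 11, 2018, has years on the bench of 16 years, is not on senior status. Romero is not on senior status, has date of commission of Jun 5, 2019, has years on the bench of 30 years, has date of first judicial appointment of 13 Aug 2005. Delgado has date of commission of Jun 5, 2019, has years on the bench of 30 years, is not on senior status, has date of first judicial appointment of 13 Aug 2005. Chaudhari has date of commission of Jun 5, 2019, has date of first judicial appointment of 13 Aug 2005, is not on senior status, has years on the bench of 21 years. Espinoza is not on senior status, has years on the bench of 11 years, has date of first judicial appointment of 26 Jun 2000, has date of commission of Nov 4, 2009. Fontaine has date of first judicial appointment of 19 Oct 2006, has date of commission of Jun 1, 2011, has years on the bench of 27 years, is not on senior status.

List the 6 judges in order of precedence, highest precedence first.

Espinoza, Fontaine, Baptiste, Chaudhari, Delgado, Romero

By date of commission (earlier first): Espinoza (Nov 4, 2009); then Fontaine (Jun 1, 2011); then Baptiste (Jul 11, 2018); then Chaudhari, Delgado and Romero (each Jun 5, 2019).
Chaudhari, Delgado and Romero are each not on senior status, so the next rule applies.
Chaudhari, Delgado and Romero all have date of first judicial appointment 13 Aug 2005, so the next rule applies.
Among Chaudhari, Delgado and Romero, by years on the bench (lower first): Chaudhari (21 years) before Delgado and Romero (30 years).
Among Delgado and Romero, alphabetically by surname: Delgado before Romero.
Full order: Espinoza, Fontaine, Baptiste, Chaudhari, Delgado, Romero.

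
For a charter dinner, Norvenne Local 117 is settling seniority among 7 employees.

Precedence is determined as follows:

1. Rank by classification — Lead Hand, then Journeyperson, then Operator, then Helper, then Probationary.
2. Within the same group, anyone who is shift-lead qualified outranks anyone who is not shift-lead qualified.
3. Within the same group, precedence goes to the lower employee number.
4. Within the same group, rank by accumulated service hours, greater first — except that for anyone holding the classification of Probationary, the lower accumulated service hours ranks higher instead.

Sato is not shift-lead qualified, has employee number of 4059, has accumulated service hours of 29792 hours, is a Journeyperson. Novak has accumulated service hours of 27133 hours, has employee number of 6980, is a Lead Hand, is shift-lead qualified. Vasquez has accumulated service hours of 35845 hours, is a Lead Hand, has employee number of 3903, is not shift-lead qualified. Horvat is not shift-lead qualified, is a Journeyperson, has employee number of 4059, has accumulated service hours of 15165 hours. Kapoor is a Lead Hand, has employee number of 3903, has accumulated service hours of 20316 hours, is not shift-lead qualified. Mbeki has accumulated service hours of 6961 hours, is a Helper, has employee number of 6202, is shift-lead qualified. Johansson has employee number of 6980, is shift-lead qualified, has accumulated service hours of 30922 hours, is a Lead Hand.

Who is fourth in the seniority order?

Kapoor

By classification: Johansson, Novak, Vasquez and Kapoor (Lead Hand); then Sato and Horvat (Journeyperson); then Mbeki (Helper).
Among Johansson, Novak, Vasquez and Kapoor, shift-lead qualified before not shift-lead qualified: Johansson and Novak (shift-lead qualified) before Vasquez and Kapoor (not shift-lead qualified).
Johansson and Novak both have employee number 6980, so the next rule applies.
Among Johansson and Novak, by accumulated service hours (higher first): Johansson (30922 hours) before Novak (27133 hours).
Vasquez and Kapoor both have employee number 3903, so the next rule applies.
Among Vasquez and Kapoor, by accumulated service hours (higher first): Vasquez (35845 hours) before Kapoor (20316 hours).
Sato and Horvat are each not shift-lead qualified, so the next rule applies.
Sato and Horvat both have employee number 4059, so the next rule applies.
Among Sato and Horvat, by accumulated service hours (higher first): Sato (29792 hours) before Horvat (15165 hours).
Order: Johansson, Novak, Vasquez, Kapoor, Sato, Horvat, Mbeki.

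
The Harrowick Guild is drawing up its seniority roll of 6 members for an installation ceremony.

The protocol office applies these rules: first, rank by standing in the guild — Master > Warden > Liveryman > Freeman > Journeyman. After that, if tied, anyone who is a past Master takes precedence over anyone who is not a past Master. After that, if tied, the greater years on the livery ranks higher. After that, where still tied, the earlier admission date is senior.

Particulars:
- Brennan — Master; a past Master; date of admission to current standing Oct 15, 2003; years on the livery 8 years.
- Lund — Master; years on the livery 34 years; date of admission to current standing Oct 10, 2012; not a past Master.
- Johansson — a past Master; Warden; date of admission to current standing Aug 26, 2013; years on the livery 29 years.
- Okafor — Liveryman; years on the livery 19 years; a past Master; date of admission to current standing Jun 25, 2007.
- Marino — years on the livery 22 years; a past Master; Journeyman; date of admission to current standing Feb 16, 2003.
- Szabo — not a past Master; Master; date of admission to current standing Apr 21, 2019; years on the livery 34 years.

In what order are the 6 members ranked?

By standing in the guild: Brennan, Lund and Szabo (Master); then Johansson (Warden); then Okafor (Liveryman); then Marino (Journeyman).
Among Brennan, Lund and Szabo, a past Master before not a past Master: Brennan (a past Master) before Lund and Szabo (not a past Master).
Lund and Szabo both have years on the livery 34 years, so the next rule applies.
Among Lund and Szabo, by date of admission to current standing (earlier first): Lund (Oct 10, 2012) before Szabo (Apr 21, 2019).
Full order: Brennan, Lund, Szabo, Johansson, Okafor, Marino.

Brennan, Lund, Szabo, Johansson, Okafor, Marino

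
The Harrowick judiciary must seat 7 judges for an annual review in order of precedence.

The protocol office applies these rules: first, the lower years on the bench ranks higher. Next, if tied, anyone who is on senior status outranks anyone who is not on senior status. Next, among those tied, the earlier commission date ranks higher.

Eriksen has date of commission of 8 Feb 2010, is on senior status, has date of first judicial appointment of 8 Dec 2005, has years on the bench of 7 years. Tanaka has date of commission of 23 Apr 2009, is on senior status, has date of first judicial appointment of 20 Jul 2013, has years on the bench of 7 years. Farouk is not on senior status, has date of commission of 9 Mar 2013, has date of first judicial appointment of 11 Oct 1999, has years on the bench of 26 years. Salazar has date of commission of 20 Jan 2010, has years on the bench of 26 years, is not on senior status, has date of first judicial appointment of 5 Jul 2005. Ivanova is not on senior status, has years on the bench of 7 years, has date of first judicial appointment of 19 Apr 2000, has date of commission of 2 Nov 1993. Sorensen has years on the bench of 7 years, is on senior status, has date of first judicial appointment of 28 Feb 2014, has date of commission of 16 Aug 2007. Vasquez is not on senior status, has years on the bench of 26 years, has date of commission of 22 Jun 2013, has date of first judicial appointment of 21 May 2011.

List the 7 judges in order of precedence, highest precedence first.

Sorensen, Tanaka, Eriksen, Ivanova, Salazar, Farouk, Vasquez

By years on the bench (lower first): Sorensen, Tanaka, Eriksen and Ivanova (each 7 years); then Salazar, Farouk and Vasquez (each 26 years).
Among Sorensen, Tanaka, Eriksen and Ivanova, on senior status before not on senior status: Sorensen, Tanaka and Eriksen (on senior status) before Ivanova (not on senior status).
Among Sorensen, Tanaka and Eriksen, by date of commission (earlier first): Sorensen (16 Aug 2007) before Tanaka (23 Apr 2009) before Eriksen (8 Feb 2010).
Salazar, Farouk and Vasquez are each not on senior status, so the next rule applies.
Among Salazar, Farouk and Vasquez, by date of commission (earlier first): Salazar (20 Jan 2010) before Farouk (9 Mar 2013) before Vasquez (22 Jun 2013).
Full order: Sorensen, Tanaka, Eriksen, Ivanova, Salazar, Farouk, Vasquez.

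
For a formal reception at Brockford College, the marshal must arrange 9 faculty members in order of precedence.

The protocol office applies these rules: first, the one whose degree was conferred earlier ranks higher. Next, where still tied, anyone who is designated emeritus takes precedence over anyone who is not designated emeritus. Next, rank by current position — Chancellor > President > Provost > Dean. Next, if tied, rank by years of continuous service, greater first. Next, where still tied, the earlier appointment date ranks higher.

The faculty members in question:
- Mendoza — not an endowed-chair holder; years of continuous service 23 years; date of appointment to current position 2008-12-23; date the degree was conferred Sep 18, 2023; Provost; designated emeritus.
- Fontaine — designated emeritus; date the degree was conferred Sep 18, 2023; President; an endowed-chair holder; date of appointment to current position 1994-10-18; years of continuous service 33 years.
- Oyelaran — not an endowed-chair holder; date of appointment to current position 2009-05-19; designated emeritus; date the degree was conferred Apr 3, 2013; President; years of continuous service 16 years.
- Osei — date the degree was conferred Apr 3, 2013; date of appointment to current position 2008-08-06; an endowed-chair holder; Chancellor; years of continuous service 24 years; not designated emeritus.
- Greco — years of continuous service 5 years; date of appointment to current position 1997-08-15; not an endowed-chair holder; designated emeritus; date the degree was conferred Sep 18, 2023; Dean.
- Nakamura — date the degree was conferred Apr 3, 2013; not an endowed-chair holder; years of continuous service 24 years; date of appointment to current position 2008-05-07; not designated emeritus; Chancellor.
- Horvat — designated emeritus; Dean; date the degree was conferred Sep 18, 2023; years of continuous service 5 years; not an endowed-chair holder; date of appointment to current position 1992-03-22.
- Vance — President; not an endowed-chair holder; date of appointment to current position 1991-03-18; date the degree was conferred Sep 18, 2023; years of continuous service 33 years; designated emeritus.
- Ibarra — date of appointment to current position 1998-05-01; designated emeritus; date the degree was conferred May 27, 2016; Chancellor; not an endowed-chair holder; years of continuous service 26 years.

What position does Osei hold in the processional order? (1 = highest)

3

By date the degree was conferred (earlier first): Oyelaran, Nakamura and Osei (each Apr 3, 2013); then Ibarra (May 27, 2016); then Vance, Fontaine, Mendoza, Horvat and Greco (each Sep 18, 2023).
Among Oyelaran, Nakamura and Osei, designated emeritus before not designated emeritus: Oyelaran (designated emeritus) before Nakamura and Osei (not designated emeritus).
Nakamura and Osei are each Chancellor, so the next rule applies.
Nakamura and Osei both have years of continuous service 24 years, so the next rule applies.
Among Nakamura and Osei, by date of appointment to current position (earlier first): Nakamura (2008-05-07) before Osei (2008-08-06).
Vance, Fontaine, Mendoza, Horvat and Greco are each designated emeritus, so the next rule applies.
Among Vance, Fontaine, Mendoza, Horvat and Greco, by current position: Vance and Fontaine (President) before Mendoza (Provost) before Horvat and Greco (Dean).
Vance and Fontaine both have years of continuous service 33 years, so the next rule applies.
Among Vance and Fontaine, by date of appointment to current position (earlier first): Vance (1991-03-18) before Fontaine (1994-10-18).
Horvat and Greco both have years of continuous service 5 years, so the next rule applies.
Among Horvat and Greco, by date of appointment to current position (earlier first): Horvat (1992-03-22) before Greco (1997-08-15).
Order: Oyelaran, Nakamura, Osei, Ibarra, Vance, Fontaine, Mendoza, Horvat, Greco. So position 3.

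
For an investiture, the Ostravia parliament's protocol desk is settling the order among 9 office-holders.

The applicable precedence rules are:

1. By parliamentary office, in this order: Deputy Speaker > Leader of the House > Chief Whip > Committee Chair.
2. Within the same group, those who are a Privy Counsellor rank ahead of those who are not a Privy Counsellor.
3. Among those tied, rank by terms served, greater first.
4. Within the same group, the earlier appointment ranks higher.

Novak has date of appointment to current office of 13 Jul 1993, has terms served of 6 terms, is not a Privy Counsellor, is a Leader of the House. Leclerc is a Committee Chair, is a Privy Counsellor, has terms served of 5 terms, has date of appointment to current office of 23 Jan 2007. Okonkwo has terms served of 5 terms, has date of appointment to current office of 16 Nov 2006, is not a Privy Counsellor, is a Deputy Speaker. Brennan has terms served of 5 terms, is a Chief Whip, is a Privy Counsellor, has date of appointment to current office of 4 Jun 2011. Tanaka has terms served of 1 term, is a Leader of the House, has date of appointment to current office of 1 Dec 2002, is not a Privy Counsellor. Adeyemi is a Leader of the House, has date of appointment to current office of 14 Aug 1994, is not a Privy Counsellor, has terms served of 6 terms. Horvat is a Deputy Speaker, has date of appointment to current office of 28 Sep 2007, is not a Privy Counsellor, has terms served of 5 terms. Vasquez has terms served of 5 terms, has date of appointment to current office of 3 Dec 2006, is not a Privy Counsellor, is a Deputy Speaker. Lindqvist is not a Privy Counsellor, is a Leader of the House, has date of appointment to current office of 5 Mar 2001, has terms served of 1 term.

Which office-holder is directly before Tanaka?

Lindqvist

By parliamentary office: Okonkwo, Vasquez and Horvat (Deputy Speaker); then Novak, Adeyemi, Lindqvist and Tanaka (Leader of the House); then Brennan (Chief Whip); then Leclerc (Committee Chair).
Okonkwo, Vasquez and Horvat are each not a Privy Counsellor, so the next rule applies.
Okonkwo, Vasquez and Horvat all have terms served 5 terms, so the next rule applies.
Among Okonkwo, Vasquez and Horvat, by date of appointment to current office (earlier first): Okonkwo (16 Nov 2006) before Vasquez (3 Dec 2006) before Horvat (28 Sep 2007).
Novak, Adeyemi, Lindqvist and Tanaka are each not a Privy Counsellor, so the next rule applies.
Among Novak, Adeyemi, Lindqvist and Tanaka, by terms served (higher first): Novak and Adeyemi (6 terms) before Lindqvist and Tanaka (1 term).
Among Novak and Adeyemi, by date of appointment to current office (earlier first): Novak (13 Jul 1993) before Adeyemi (14 Aug 1994).
Among Lindqvist and Tanaka, by date of appointment to current office (earlier first): Lindqvist (5 Mar 2001) before Tanaka (1 Dec 2002).
Order: Okonkwo, Vasquez, Horvat, Novak, Adeyemi, Lindqvist, Tanaka, Brennan, Leclerc.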